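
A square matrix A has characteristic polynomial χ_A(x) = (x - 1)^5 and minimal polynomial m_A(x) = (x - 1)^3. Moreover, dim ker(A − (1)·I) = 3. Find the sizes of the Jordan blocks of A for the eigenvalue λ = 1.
Block sizes for λ = 1: [3, 1, 1]

Step 1 — from the characteristic polynomial, algebraic multiplicity of λ = 1 is 5. From dim ker(A − (1)·I) = 3, there are exactly 3 Jordan blocks for λ = 1.
Step 2 — from the minimal polynomial, the factor (x − 1)^3 tells us the largest block for λ = 1 has size 3.
Step 3 — with total size 5, 3 blocks, and largest block 3, the block sizes (in nonincreasing order) are [3, 1, 1].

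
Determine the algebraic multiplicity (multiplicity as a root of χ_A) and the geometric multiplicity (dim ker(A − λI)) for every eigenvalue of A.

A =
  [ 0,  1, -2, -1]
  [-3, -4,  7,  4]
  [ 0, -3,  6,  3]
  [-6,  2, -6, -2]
λ = 0: alg = 4, geom = 2

Step 1 — factor the characteristic polynomial to read off the algebraic multiplicities:
  χ_A(x) = x^4

Step 2 — compute geometric multiplicities via the rank-nullity identity g(λ) = n − rank(A − λI):
  rank(A − (0)·I) = 2, so dim ker(A − (0)·I) = n − 2 = 2

Summary:
  λ = 0: algebraic multiplicity = 4, geometric multiplicity = 2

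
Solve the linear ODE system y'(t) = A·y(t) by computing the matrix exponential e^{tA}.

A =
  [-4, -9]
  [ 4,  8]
e^{tA} =
  [-6*t*exp(2*t) + exp(2*t), -9*t*exp(2*t)]
  [4*t*exp(2*t), 6*t*exp(2*t) + exp(2*t)]

Strategy: write A = P · J · P⁻¹ where J is a Jordan canonical form, so e^{tA} = P · e^{tJ} · P⁻¹, and e^{tJ} can be computed block-by-block.

A has Jordan form
J =
  [2, 1]
  [0, 2]
(up to reordering of blocks).

Per-block formulas:
  For a 2×2 Jordan block J_2(2): exp(t · J_2(2)) = e^(2t)·(I + t·N), where N is the 2×2 nilpotent shift.

After assembling e^{tJ} and conjugating by P, we get:

e^{tA} =
  [-6*t*exp(2*t) + exp(2*t), -9*t*exp(2*t)]
  [4*t*exp(2*t), 6*t*exp(2*t) + exp(2*t)]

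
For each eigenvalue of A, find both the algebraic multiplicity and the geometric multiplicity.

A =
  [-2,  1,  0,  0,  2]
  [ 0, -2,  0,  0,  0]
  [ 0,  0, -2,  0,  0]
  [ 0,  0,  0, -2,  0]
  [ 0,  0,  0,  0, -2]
λ = -2: alg = 5, geom = 4

Step 1 — factor the characteristic polynomial to read off the algebraic multiplicities:
  χ_A(x) = (x + 2)^5

Step 2 — compute geometric multiplicities via the rank-nullity identity g(λ) = n − rank(A − λI):
  rank(A − (-2)·I) = 1, so dim ker(A − (-2)·I) = n − 1 = 4

Summary:
  λ = -2: algebraic multiplicity = 5, geometric multiplicity = 4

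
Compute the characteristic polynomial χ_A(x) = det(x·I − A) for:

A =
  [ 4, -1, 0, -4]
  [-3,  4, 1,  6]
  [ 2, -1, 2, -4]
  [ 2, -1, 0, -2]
x^4 - 8*x^3 + 24*x^2 - 32*x + 16

Expanding det(x·I − A) (e.g. by cofactor expansion or by noting that A is similar to its Jordan form J, which has the same characteristic polynomial as A) gives
  χ_A(x) = x^4 - 8*x^3 + 24*x^2 - 32*x + 16
which factors as (x - 2)^4. The eigenvalues (with algebraic multiplicities) are λ = 2 with multiplicity 4.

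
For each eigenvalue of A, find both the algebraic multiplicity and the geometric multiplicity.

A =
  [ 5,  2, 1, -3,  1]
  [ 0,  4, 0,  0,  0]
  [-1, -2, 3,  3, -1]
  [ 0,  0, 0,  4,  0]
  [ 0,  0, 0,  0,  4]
λ = 4: alg = 5, geom = 4

Step 1 — factor the characteristic polynomial to read off the algebraic multiplicities:
  χ_A(x) = (x - 4)^5

Step 2 — compute geometric multiplicities via the rank-nullity identity g(λ) = n − rank(A − λI):
  rank(A − (4)·I) = 1, so dim ker(A − (4)·I) = n − 1 = 4

Summary:
  λ = 4: algebraic multiplicity = 5, geometric multiplicity = 4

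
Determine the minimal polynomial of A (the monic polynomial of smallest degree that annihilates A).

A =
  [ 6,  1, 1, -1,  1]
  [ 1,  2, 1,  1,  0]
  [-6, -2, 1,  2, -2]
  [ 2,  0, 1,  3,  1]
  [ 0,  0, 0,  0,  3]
x^3 - 9*x^2 + 27*x - 27

The characteristic polynomial is χ_A(x) = (x - 3)^5, so the eigenvalues are known. The minimal polynomial is
  m_A(x) = Π_λ (x − λ)^{k_λ}
where k_λ is the size of the *largest* Jordan block for λ (equivalently, the smallest k with (A − λI)^k v = 0 for every generalised eigenvector v of λ).

  λ = 3: largest Jordan block has size 3, contributing (x − 3)^3

So m_A(x) = (x - 3)^3 = x^3 - 9*x^2 + 27*x - 27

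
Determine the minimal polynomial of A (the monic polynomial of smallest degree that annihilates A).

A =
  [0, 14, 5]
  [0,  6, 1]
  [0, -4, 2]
x^3 - 8*x^2 + 16*x

The characteristic polynomial is χ_A(x) = x*(x - 4)^2, so the eigenvalues are known. The minimal polynomial is
  m_A(x) = Π_λ (x − λ)^{k_λ}
where k_λ is the size of the *largest* Jordan block for λ (equivalently, the smallest k with (A − λI)^k v = 0 for every generalised eigenvector v of λ).

  λ = 0: largest Jordan block has size 1, contributing (x − 0)
  λ = 4: largest Jordan block has size 2, contributing (x − 4)^2

So m_A(x) = x*(x - 4)^2 = x^3 - 8*x^2 + 16*x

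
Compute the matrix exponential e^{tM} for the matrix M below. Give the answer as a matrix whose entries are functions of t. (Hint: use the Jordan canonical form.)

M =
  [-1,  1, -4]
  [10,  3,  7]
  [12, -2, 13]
e^{tM} =
  [-t^2*exp(5*t) - 6*t*exp(5*t) + exp(5*t), t*exp(5*t), -t^2*exp(5*t)/2 - 4*t*exp(5*t)]
  [2*t^2*exp(5*t) + 10*t*exp(5*t), -2*t*exp(5*t) + exp(5*t), t^2*exp(5*t) + 7*t*exp(5*t)]
  [2*t^2*exp(5*t) + 12*t*exp(5*t), -2*t*exp(5*t), t^2*exp(5*t) + 8*t*exp(5*t) + exp(5*t)]

Strategy: write M = P · J · P⁻¹ where J is a Jordan canonical form, so e^{tM} = P · e^{tJ} · P⁻¹, and e^{tJ} can be computed block-by-block.

M has Jordan form
J =
  [5, 1, 0]
  [0, 5, 1]
  [0, 0, 5]
(up to reordering of blocks).

Per-block formulas:
  For a 3×3 Jordan block J_3(5): exp(t · J_3(5)) = e^(5t)·(I + t·N + (t^2/2)·N^2), where N is the 3×3 nilpotent shift.

After assembling e^{tJ} and conjugating by P, we get:

e^{tM} =
  [-t^2*exp(5*t) - 6*t*exp(5*t) + exp(5*t), t*exp(5*t), -t^2*exp(5*t)/2 - 4*t*exp(5*t)]
  [2*t^2*exp(5*t) + 10*t*exp(5*t), -2*t*exp(5*t) + exp(5*t), t^2*exp(5*t) + 7*t*exp(5*t)]
  [2*t^2*exp(5*t) + 12*t*exp(5*t), -2*t*exp(5*t), t^2*exp(5*t) + 8*t*exp(5*t) + exp(5*t)]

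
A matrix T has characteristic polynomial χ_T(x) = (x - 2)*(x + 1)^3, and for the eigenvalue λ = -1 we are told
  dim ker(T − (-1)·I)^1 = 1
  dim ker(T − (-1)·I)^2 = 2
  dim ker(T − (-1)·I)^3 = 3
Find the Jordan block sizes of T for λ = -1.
Block sizes for λ = -1: [3]

From the dimensions of kernels of powers, the number of Jordan blocks of size at least j is d_j − d_{j−1} where d_j = dim ker(N^j) (with d_0 = 0). Computing the differences gives [1, 1, 1].
The number of blocks of size exactly k is (#blocks of size ≥ k) − (#blocks of size ≥ k + 1), so the partition is: 1 block(s) of size 3.
In nonincreasing order the block sizes are [3].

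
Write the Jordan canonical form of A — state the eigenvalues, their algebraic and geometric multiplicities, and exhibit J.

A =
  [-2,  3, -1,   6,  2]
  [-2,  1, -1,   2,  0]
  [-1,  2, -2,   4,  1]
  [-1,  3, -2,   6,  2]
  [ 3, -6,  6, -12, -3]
J_3(0) ⊕ J_2(0)

The characteristic polynomial is
  det(x·I − A) = x^5

Eigenvalues and multiplicities (the geometric multiplicity of λ is n − rank(A − λI), which equals the number of Jordan blocks for λ):
  λ = 0: algebraic multiplicity = 5, geometric multiplicity = 2

Determining the block sizes for each eigenvalue:
  λ = 0: with am = 5 and gm = 2, the partition is not yet determined (e.g. several partitions of 5 into 2 parts exist). Let N = A − (0)·I. Computing rank(N^1) = 3, rank(N^2) = 1, rank(N^3) = 0; the number of blocks of size ≥ j is rank(N^{j−1}) − rank(N^j), giving [2, 2, 1]. So we have 1 block(s) of size 3, 1 block(s) of size 2 → block sizes [3, 2]

Assembling the blocks gives a Jordan form
J =
  [0, 1, 0, 0, 0]
  [0, 0, 1, 0, 0]
  [0, 0, 0, 0, 0]
  [0, 0, 0, 0, 1]
  [0, 0, 0, 0, 0]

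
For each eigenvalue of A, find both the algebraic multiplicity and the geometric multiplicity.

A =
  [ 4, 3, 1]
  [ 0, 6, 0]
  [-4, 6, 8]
λ = 6: alg = 3, geom = 2

Step 1 — factor the characteristic polynomial to read off the algebraic multiplicities:
  χ_A(x) = (x - 6)^3

Step 2 — compute geometric multiplicities via the rank-nullity identity g(λ) = n − rank(A − λI):
  rank(A − (6)·I) = 1, so dim ker(A − (6)·I) = n − 1 = 2

Summary:
  λ = 6: algebraic multiplicity = 3, geometric multiplicity = 2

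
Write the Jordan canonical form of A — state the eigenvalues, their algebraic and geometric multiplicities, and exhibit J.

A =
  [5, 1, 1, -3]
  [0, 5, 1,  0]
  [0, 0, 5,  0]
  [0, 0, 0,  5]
J_3(5) ⊕ J_1(5)

The characteristic polynomial is
  det(x·I − A) = x^4 - 20*x^3 + 150*x^2 - 500*x + 625 = (x - 5)^4

Eigenvalues and multiplicities (the geometric multiplicity of λ is n − rank(A − λI), which equals the number of Jordan blocks for λ):
  λ = 5: algebraic multiplicity = 4, geometric multiplicity = 2

Determining the block sizes for each eigenvalue:
  λ = 5: with am = 4 and gm = 2, the partition is not yet determined (e.g. several partitions of 4 into 2 parts exist). Let N = A − (5)·I. Computing rank(N^1) = 2, rank(N^2) = 1, rank(N^3) = 0; the number of blocks of size ≥ j is rank(N^{j−1}) − rank(N^j), giving [2, 1, 1]. So we have 1 block(s) of size 3, 1 block(s) of size 1 → block sizes [3, 1]

Assembling the blocks gives a Jordan form
J =
  [5, 1, 0, 0]
  [0, 5, 1, 0]
  [0, 0, 5, 0]
  [0, 0, 0, 5]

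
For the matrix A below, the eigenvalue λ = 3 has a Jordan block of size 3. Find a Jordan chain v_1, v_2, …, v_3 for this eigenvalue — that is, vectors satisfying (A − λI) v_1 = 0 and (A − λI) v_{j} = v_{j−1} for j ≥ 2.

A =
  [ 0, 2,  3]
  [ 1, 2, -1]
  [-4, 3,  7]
A Jordan chain for λ = 3 of length 3:
v_1 = (-1, 0, -1)ᵀ
v_2 = (-3, 1, -4)ᵀ
v_3 = (1, 0, 0)ᵀ

Let N = A − (3)·I. We want v_3 with N^3 v_3 = 0 but N^2 v_3 ≠ 0; then v_{j-1} := N · v_j for j = 3, …, 2.

Pick v_3 = (1, 0, 0)ᵀ.
Then v_2 = N · v_3 = (-3, 1, -4)ᵀ.
Then v_1 = N · v_2 = (-1, 0, -1)ᵀ.

Sanity check: (A − (3)·I) v_1 = (0, 0, 0)ᵀ = 0. ✓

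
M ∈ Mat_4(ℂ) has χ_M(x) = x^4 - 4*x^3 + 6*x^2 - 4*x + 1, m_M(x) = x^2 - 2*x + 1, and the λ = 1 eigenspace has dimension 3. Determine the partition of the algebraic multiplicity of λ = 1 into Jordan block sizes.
Block sizes for λ = 1: [2, 1, 1]

Step 1 — from the characteristic polynomial, algebraic multiplicity of λ = 1 is 4. From dim ker(M − (1)·I) = 3, there are exactly 3 Jordan blocks for λ = 1.
Step 2 — from the minimal polynomial, the factor (x − 1)^2 tells us the largest block for λ = 1 has size 2.
Step 3 — with total size 4, 3 blocks, and largest block 2, the block sizes (in nonincreasing order) are [2, 1, 1].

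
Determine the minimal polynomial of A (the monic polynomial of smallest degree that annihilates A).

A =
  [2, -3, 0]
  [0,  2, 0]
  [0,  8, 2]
x^2 - 4*x + 4

The characteristic polynomial is χ_A(x) = (x - 2)^3, so the eigenvalues are known. The minimal polynomial is
  m_A(x) = Π_λ (x − λ)^{k_λ}
where k_λ is the size of the *largest* Jordan block for λ (equivalently, the smallest k with (A − λI)^k v = 0 for every generalised eigenvector v of λ).

  λ = 2: largest Jordan block has size 2, contributing (x − 2)^2

So m_A(x) = (x - 2)^2 = x^2 - 4*x + 4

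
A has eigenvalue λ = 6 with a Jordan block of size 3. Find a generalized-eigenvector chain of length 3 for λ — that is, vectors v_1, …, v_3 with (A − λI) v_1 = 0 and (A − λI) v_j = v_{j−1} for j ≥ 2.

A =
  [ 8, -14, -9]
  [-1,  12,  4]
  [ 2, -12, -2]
A Jordan chain for λ = 6 of length 3:
v_1 = (-4, 2, -4)ᵀ
v_2 = (-14, 6, -12)ᵀ
v_3 = (0, 1, 0)ᵀ

Let N = A − (6)·I. We want v_3 with N^3 v_3 = 0 but N^2 v_3 ≠ 0; then v_{j-1} := N · v_j for j = 3, …, 2.

Pick v_3 = (0, 1, 0)ᵀ.
Then v_2 = N · v_3 = (-14, 6, -12)ᵀ.
Then v_1 = N · v_2 = (-4, 2, -4)ᵀ.

Sanity check: (A − (6)·I) v_1 = (0, 0, 0)ᵀ = 0. ✓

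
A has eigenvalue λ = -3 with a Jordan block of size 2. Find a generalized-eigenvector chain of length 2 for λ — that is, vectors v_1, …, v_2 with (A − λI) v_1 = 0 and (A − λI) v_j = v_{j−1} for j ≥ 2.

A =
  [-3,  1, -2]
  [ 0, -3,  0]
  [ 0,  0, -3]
A Jordan chain for λ = -3 of length 2:
v_1 = (1, 0, 0)ᵀ
v_2 = (0, 1, 0)ᵀ

Let N = A − (-3)·I. We want v_2 with N^2 v_2 = 0 but N^1 v_2 ≠ 0; then v_{j-1} := N · v_j for j = 2, …, 2.

Pick v_2 = (0, 1, 0)ᵀ.
Then v_1 = N · v_2 = (1, 0, 0)ᵀ.

Sanity check: (A − (-3)·I) v_1 = (0, 0, 0)ᵀ = 0. ✓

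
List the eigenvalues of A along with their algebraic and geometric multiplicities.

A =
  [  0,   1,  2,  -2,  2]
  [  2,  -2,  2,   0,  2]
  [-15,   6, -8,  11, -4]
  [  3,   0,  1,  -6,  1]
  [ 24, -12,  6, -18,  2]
λ = -4: alg = 3, geom = 2; λ = -1: alg = 2, geom = 1

Step 1 — factor the characteristic polynomial to read off the algebraic multiplicities:
  χ_A(x) = (x + 1)^2*(x + 4)^3

Step 2 — compute geometric multiplicities via the rank-nullity identity g(λ) = n − rank(A − λI):
  rank(A − (-4)·I) = 3, so dim ker(A − (-4)·I) = n − 3 = 2
  rank(A − (-1)·I) = 4, so dim ker(A − (-1)·I) = n − 4 = 1

Summary:
  λ = -4: algebraic multiplicity = 3, geometric multiplicity = 2
  λ = -1: algebraic multiplicity = 2, geometric multiplicity = 1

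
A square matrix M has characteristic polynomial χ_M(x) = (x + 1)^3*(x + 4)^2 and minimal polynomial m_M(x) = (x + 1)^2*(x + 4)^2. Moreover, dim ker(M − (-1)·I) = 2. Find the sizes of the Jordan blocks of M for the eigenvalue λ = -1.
Block sizes for λ = -1: [2, 1]

Step 1 — from the characteristic polynomial, algebraic multiplicity of λ = -1 is 3. From dim ker(M − (-1)·I) = 2, there are exactly 2 Jordan blocks for λ = -1.
Step 2 — from the minimal polynomial, the factor (x + 1)^2 tells us the largest block for λ = -1 has size 2.
Step 3 — with total size 3, 2 blocks, and largest block 2, the block sizes (in nonincreasing order) are [2, 1].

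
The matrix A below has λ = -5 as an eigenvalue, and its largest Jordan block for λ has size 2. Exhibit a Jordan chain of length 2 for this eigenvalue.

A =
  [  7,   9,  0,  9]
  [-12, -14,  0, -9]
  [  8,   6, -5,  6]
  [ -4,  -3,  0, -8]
A Jordan chain for λ = -5 of length 2:
v_1 = (12, -12, 8, -4)ᵀ
v_2 = (1, 0, 0, 0)ᵀ

Let N = A − (-5)·I. We want v_2 with N^2 v_2 = 0 but N^1 v_2 ≠ 0; then v_{j-1} := N · v_j for j = 2, …, 2.

Pick v_2 = (1, 0, 0, 0)ᵀ.
Then v_1 = N · v_2 = (12, -12, 8, -4)ᵀ.

Sanity check: (A − (-5)·I) v_1 = (0, 0, 0, 0)ᵀ = 0. ✓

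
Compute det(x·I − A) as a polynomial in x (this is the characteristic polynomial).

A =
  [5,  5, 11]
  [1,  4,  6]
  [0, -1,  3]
x^3 - 12*x^2 + 48*x - 64

Expanding det(x·I − A) (e.g. by cofactor expansion or by noting that A is similar to its Jordan form J, which has the same characteristic polynomial as A) gives
  χ_A(x) = x^3 - 12*x^2 + 48*x - 64
which factors as (x - 4)^3. The eigenvalues (with algebraic multiplicities) are λ = 4 with multiplicity 3.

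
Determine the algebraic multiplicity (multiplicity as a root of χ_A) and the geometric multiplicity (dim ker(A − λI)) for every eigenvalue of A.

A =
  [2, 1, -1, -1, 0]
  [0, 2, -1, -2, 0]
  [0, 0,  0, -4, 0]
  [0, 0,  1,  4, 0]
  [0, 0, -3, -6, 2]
λ = 2: alg = 5, geom = 3

Step 1 — factor the characteristic polynomial to read off the algebraic multiplicities:
  χ_A(x) = (x - 2)^5

Step 2 — compute geometric multiplicities via the rank-nullity identity g(λ) = n − rank(A − λI):
  rank(A − (2)·I) = 2, so dim ker(A − (2)·I) = n − 2 = 3

Summary:
  λ = 2: algebraic multiplicity = 5, geometric multiplicity = 3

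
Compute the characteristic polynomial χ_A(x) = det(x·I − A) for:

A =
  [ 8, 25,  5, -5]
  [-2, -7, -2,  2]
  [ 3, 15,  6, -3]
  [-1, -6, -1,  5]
x^4 - 12*x^3 + 54*x^2 - 108*x + 81

Expanding det(x·I − A) (e.g. by cofactor expansion or by noting that A is similar to its Jordan form J, which has the same characteristic polynomial as A) gives
  χ_A(x) = x^4 - 12*x^3 + 54*x^2 - 108*x + 81
which factors as (x - 3)^4. The eigenvalues (with algebraic multiplicities) are λ = 3 with multiplicity 4.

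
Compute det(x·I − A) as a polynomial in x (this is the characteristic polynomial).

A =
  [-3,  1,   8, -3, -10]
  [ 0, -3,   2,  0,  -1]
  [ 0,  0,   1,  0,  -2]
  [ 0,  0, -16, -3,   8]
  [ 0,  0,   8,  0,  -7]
x^5 + 15*x^4 + 90*x^3 + 270*x^2 + 405*x + 243

Expanding det(x·I − A) (e.g. by cofactor expansion or by noting that A is similar to its Jordan form J, which has the same characteristic polynomial as A) gives
  χ_A(x) = x^5 + 15*x^4 + 90*x^3 + 270*x^2 + 405*x + 243
which factors as (x + 3)^5. The eigenvalues (with algebraic multiplicities) are λ = -3 with multiplicity 5.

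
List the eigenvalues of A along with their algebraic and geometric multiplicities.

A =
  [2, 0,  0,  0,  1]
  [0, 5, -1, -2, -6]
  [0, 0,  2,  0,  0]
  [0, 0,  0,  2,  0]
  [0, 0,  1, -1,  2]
λ = 2: alg = 4, geom = 2; λ = 5: alg = 1, geom = 1

Step 1 — factor the characteristic polynomial to read off the algebraic multiplicities:
  χ_A(x) = (x - 5)*(x - 2)^4

Step 2 — compute geometric multiplicities via the rank-nullity identity g(λ) = n − rank(A − λI):
  rank(A − (2)·I) = 3, so dim ker(A − (2)·I) = n − 3 = 2
  rank(A − (5)·I) = 4, so dim ker(A − (5)·I) = n − 4 = 1

Summary:
  λ = 2: algebraic multiplicity = 4, geometric multiplicity = 2
  λ = 5: algebraic multiplicity = 1, geometric multiplicity = 1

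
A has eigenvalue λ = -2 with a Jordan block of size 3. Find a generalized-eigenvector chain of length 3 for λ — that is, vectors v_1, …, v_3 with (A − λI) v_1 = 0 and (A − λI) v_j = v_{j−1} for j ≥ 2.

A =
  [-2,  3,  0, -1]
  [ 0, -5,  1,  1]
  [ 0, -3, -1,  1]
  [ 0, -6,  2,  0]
A Jordan chain for λ = -2 of length 3:
v_1 = (-3, 0, 0, 0)ᵀ
v_2 = (3, -3, -3, -6)ᵀ
v_3 = (0, 1, 0, 0)ᵀ

Let N = A − (-2)·I. We want v_3 with N^3 v_3 = 0 but N^2 v_3 ≠ 0; then v_{j-1} := N · v_j for j = 3, …, 2.

Pick v_3 = (0, 1, 0, 0)ᵀ.
Then v_2 = N · v_3 = (3, -3, -3, -6)ᵀ.
Then v_1 = N · v_2 = (-3, 0, 0, 0)ᵀ.

Sanity check: (A − (-2)·I) v_1 = (0, 0, 0, 0)ᵀ = 0. ✓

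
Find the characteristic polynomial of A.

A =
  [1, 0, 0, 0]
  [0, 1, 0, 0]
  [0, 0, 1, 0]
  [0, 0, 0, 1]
x^4 - 4*x^3 + 6*x^2 - 4*x + 1

Expanding det(x·I − A) (e.g. by cofactor expansion or by noting that A is similar to its Jordan form J, which has the same characteristic polynomial as A) gives
  χ_A(x) = x^4 - 4*x^3 + 6*x^2 - 4*x + 1
which factors as (x - 1)^4. The eigenvalues (with algebraic multiplicities) are λ = 1 with multiplicity 4.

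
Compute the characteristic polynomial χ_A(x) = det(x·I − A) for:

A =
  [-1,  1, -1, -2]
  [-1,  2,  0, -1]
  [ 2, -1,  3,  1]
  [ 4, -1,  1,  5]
x^4 - 9*x^3 + 30*x^2 - 44*x + 24

Expanding det(x·I − A) (e.g. by cofactor expansion or by noting that A is similar to its Jordan form J, which has the same characteristic polynomial as A) gives
  χ_A(x) = x^4 - 9*x^3 + 30*x^2 - 44*x + 24
which factors as (x - 3)*(x - 2)^3. The eigenvalues (with algebraic multiplicities) are λ = 2 with multiplicity 3, λ = 3 with multiplicity 1.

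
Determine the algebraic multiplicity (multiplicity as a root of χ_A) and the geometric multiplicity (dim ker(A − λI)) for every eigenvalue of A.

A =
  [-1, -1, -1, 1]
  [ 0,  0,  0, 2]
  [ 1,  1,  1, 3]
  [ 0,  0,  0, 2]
λ = 0: alg = 3, geom = 2; λ = 2: alg = 1, geom = 1

Step 1 — factor the characteristic polynomial to read off the algebraic multiplicities:
  χ_A(x) = x^3*(x - 2)

Step 2 — compute geometric multiplicities via the rank-nullity identity g(λ) = n − rank(A − λI):
  rank(A − (0)·I) = 2, so dim ker(A − (0)·I) = n − 2 = 2
  rank(A − (2)·I) = 3, so dim ker(A − (2)·I) = n − 3 = 1

Summary:
  λ = 0: algebraic multiplicity = 3, geometric multiplicity = 2
  λ = 2: algebraic multiplicity = 1, geometric multiplicity = 1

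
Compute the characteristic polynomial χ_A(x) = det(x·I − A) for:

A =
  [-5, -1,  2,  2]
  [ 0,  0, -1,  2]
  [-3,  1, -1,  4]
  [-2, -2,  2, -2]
x^4 + 8*x^3 + 24*x^2 + 32*x + 16

Expanding det(x·I − A) (e.g. by cofactor expansion or by noting that A is similar to its Jordan form J, which has the same characteristic polynomial as A) gives
  χ_A(x) = x^4 + 8*x^3 + 24*x^2 + 32*x + 16
which factors as (x + 2)^4. The eigenvalues (with algebraic multiplicities) are λ = -2 with multiplicity 4.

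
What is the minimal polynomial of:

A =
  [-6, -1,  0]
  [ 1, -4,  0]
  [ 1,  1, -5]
x^2 + 10*x + 25

The characteristic polynomial is χ_A(x) = (x + 5)^3, so the eigenvalues are known. The minimal polynomial is
  m_A(x) = Π_λ (x − λ)^{k_λ}
where k_λ is the size of the *largest* Jordan block for λ (equivalently, the smallest k with (A − λI)^k v = 0 for every generalised eigenvector v of λ).

  λ = -5: largest Jordan block has size 2, contributing (x + 5)^2

So m_A(x) = (x + 5)^2 = x^2 + 10*x + 25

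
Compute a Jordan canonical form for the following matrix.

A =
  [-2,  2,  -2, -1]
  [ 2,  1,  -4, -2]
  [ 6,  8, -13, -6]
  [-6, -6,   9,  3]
J_2(-3) ⊕ J_1(-3) ⊕ J_1(-2)

The characteristic polynomial is
  det(x·I − A) = x^4 + 11*x^3 + 45*x^2 + 81*x + 54 = (x + 2)*(x + 3)^3

Eigenvalues and multiplicities (the geometric multiplicity of λ is n − rank(A − λI), which equals the number of Jordan blocks for λ):
  λ = -3: algebraic multiplicity = 3, geometric multiplicity = 2
  λ = -2: algebraic multiplicity = 1, geometric multiplicity = 1

Determining the block sizes for each eigenvalue:
  λ = -3: 2 blocks summing to 3 forces exactly one block of size 2 and the rest size 1 → block sizes [2, 1]
  λ = -2: one block (gm = 1), so the single block has size am = 1 → block sizes [1]

Assembling the blocks gives a Jordan form
J =
  [-3,  1,  0,  0]
  [ 0, -3,  0,  0]
  [ 0,  0, -3,  0]
  [ 0,  0,  0, -2]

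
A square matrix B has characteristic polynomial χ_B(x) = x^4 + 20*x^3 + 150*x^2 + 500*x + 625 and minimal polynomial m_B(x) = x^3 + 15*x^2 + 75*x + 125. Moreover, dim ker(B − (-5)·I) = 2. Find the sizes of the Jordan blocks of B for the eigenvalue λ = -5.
Block sizes for λ = -5: [3, 1]

Step 1 — from the characteristic polynomial, algebraic multiplicity of λ = -5 is 4. From dim ker(B − (-5)·I) = 2, there are exactly 2 Jordan blocks for λ = -5.
Step 2 — from the minimal polynomial, the factor (x + 5)^3 tells us the largest block for λ = -5 has size 3.
Step 3 — with total size 4, 2 blocks, and largest block 3, the block sizes (in nonincreasing order) are [3, 1].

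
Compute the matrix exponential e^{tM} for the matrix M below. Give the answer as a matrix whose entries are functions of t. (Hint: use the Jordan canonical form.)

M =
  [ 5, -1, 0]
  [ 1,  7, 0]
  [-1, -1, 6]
e^{tM} =
  [-t*exp(6*t) + exp(6*t), -t*exp(6*t), 0]
  [t*exp(6*t), t*exp(6*t) + exp(6*t), 0]
  [-t*exp(6*t), -t*exp(6*t), exp(6*t)]

Strategy: write M = P · J · P⁻¹ where J is a Jordan canonical form, so e^{tM} = P · e^{tJ} · P⁻¹, and e^{tJ} can be computed block-by-block.

M has Jordan form
J =
  [6, 1, 0]
  [0, 6, 0]
  [0, 0, 6]
(up to reordering of blocks).

Per-block formulas:
  For a 2×2 Jordan block J_2(6): exp(t · J_2(6)) = e^(6t)·(I + t·N), where N is the 2×2 nilpotent shift.
  For a 1×1 block at λ = 6: exp(t · [6]) = [e^(6t)].

After assembling e^{tJ} and conjugating by P, we get:

e^{tM} =
  [-t*exp(6*t) + exp(6*t), -t*exp(6*t), 0]
  [t*exp(6*t), t*exp(6*t) + exp(6*t), 0]
  [-t*exp(6*t), -t*exp(6*t), exp(6*t)]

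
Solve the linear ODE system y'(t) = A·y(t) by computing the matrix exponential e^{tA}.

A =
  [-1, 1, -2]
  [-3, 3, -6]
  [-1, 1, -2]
e^{tA} =
  [1 - t, t, -2*t]
  [-3*t, 3*t + 1, -6*t]
  [-t, t, 1 - 2*t]

Strategy: write A = P · J · P⁻¹ where J is a Jordan canonical form, so e^{tA} = P · e^{tJ} · P⁻¹, and e^{tJ} can be computed block-by-block.

A has Jordan form
J =
  [0, 1, 0]
  [0, 0, 0]
  [0, 0, 0]
(up to reordering of blocks).

Per-block formulas:
  For a 2×2 Jordan block J_2(0): exp(t · J_2(0)) = e^(0t)·(I + t·N), where N is the 2×2 nilpotent shift.
  For a 1×1 block at λ = 0: exp(t · [0]) = [e^(0t)].

After assembling e^{tJ} and conjugating by P, we get:

e^{tA} =
  [1 - t, t, -2*t]
  [-3*t, 3*t + 1, -6*t]
  [-t, t, 1 - 2*t]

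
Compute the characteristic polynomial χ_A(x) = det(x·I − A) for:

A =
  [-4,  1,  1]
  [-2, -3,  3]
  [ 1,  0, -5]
x^3 + 12*x^2 + 48*x + 64

Expanding det(x·I − A) (e.g. by cofactor expansion or by noting that A is similar to its Jordan form J, which has the same characteristic polynomial as A) gives
  χ_A(x) = x^3 + 12*x^2 + 48*x + 64
which factors as (x + 4)^3. The eigenvalues (with algebraic multiplicities) are λ = -4 with multiplicity 3.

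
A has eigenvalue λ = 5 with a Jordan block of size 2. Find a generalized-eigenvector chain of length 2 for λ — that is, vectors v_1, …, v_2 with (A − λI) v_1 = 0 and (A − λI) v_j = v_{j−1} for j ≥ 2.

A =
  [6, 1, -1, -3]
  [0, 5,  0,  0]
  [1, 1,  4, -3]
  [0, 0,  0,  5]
A Jordan chain for λ = 5 of length 2:
v_1 = (1, 0, 1, 0)ᵀ
v_2 = (1, 0, 0, 0)ᵀ

Let N = A − (5)·I. We want v_2 with N^2 v_2 = 0 but N^1 v_2 ≠ 0; then v_{j-1} := N · v_j for j = 2, …, 2.

Pick v_2 = (1, 0, 0, 0)ᵀ.
Then v_1 = N · v_2 = (1, 0, 1, 0)ᵀ.

Sanity check: (A − (5)·I) v_1 = (0, 0, 0, 0)ᵀ = 0. ✓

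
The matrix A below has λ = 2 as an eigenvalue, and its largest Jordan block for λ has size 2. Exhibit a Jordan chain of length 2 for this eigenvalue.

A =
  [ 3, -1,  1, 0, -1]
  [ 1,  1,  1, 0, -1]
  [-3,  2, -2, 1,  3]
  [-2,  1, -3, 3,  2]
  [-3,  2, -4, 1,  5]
A Jordan chain for λ = 2 of length 2:
v_1 = (1, 1, -3, -2, -3)ᵀ
v_2 = (1, 0, 0, 0, 0)ᵀ

Let N = A − (2)·I. We want v_2 with N^2 v_2 = 0 but N^1 v_2 ≠ 0; then v_{j-1} := N · v_j for j = 2, …, 2.

Pick v_2 = (1, 0, 0, 0, 0)ᵀ.
Then v_1 = N · v_2 = (1, 1, -3, -2, -3)ᵀ.

Sanity check: (A − (2)·I) v_1 = (0, 0, 0, 0, 0)ᵀ = 0. ✓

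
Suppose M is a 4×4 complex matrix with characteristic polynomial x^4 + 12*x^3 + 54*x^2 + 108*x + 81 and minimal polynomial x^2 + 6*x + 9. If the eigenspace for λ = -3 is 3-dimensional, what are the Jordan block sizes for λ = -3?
Block sizes for λ = -3: [2, 1, 1]

Step 1 — from the characteristic polynomial, algebraic multiplicity of λ = -3 is 4. From dim ker(M − (-3)·I) = 3, there are exactly 3 Jordan blocks for λ = -3.
Step 2 — from the minimal polynomial, the factor (x + 3)^2 tells us the largest block for λ = -3 has size 2.
Step 3 — with total size 4, 3 blocks, and largest block 2, the block sizes (in nonincreasing order) are [2, 1, 1].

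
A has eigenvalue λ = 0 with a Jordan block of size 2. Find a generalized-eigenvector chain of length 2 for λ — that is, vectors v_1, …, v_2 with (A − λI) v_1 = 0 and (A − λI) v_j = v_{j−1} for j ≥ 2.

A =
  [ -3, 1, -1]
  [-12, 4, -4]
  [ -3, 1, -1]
A Jordan chain for λ = 0 of length 2:
v_1 = (-3, -12, -3)ᵀ
v_2 = (1, 0, 0)ᵀ

Let N = A − (0)·I. We want v_2 with N^2 v_2 = 0 but N^1 v_2 ≠ 0; then v_{j-1} := N · v_j for j = 2, …, 2.

Pick v_2 = (1, 0, 0)ᵀ.
Then v_1 = N · v_2 = (-3, -12, -3)ᵀ.

Sanity check: (A − (0)·I) v_1 = (0, 0, 0)ᵀ = 0. ✓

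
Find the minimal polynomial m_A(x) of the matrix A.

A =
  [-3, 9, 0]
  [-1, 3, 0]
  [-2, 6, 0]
x^2

The characteristic polynomial is χ_A(x) = x^3, so the eigenvalues are known. The minimal polynomial is
  m_A(x) = Π_λ (x − λ)^{k_λ}
where k_λ is the size of the *largest* Jordan block for λ (equivalently, the smallest k with (A − λI)^k v = 0 for every generalised eigenvector v of λ).

  λ = 0: largest Jordan block has size 2, contributing (x − 0)^2

So m_A(x) = x^2 = x^2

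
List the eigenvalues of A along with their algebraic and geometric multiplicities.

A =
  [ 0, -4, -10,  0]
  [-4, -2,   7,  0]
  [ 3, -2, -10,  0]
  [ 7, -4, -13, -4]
λ = -4: alg = 4, geom = 2

Step 1 — factor the characteristic polynomial to read off the algebraic multiplicities:
  χ_A(x) = (x + 4)^4

Step 2 — compute geometric multiplicities via the rank-nullity identity g(λ) = n − rank(A − λI):
  rank(A − (-4)·I) = 2, so dim ker(A − (-4)·I) = n − 2 = 2

Summary:
  λ = -4: algebraic multiplicity = 4, geometric multiplicity = 2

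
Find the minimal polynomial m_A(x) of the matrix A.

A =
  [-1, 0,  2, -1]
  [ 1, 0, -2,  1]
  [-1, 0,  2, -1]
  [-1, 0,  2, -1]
x^2

The characteristic polynomial is χ_A(x) = x^4, so the eigenvalues are known. The minimal polynomial is
  m_A(x) = Π_λ (x − λ)^{k_λ}
where k_λ is the size of the *largest* Jordan block for λ (equivalently, the smallest k with (A − λI)^k v = 0 for every generalised eigenvector v of λ).

  λ = 0: largest Jordan block has size 2, contributing (x − 0)^2

So m_A(x) = x^2 = x^2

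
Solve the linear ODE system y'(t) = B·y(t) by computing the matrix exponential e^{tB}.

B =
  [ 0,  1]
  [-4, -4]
e^{tB} =
  [2*t*exp(-2*t) + exp(-2*t), t*exp(-2*t)]
  [-4*t*exp(-2*t), -2*t*exp(-2*t) + exp(-2*t)]

Strategy: write B = P · J · P⁻¹ where J is a Jordan canonical form, so e^{tB} = P · e^{tJ} · P⁻¹, and e^{tJ} can be computed block-by-block.

B has Jordan form
J =
  [-2,  1]
  [ 0, -2]
(up to reordering of blocks).

Per-block formulas:
  For a 2×2 Jordan block J_2(-2): exp(t · J_2(-2)) = e^(-2t)·(I + t·N), where N is the 2×2 nilpotent shift.

After assembling e^{tJ} and conjugating by P, we get:

e^{tB} =
  [2*t*exp(-2*t) + exp(-2*t), t*exp(-2*t)]
  [-4*t*exp(-2*t), -2*t*exp(-2*t) + exp(-2*t)]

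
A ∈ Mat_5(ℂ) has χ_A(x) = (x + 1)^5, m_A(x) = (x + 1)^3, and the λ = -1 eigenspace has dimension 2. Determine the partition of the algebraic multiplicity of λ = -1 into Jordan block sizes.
Block sizes for λ = -1: [3, 2]

Step 1 — from the characteristic polynomial, algebraic multiplicity of λ = -1 is 5. From dim ker(A − (-1)·I) = 2, there are exactly 2 Jordan blocks for λ = -1.
Step 2 — from the minimal polynomial, the factor (x + 1)^3 tells us the largest block for λ = -1 has size 3.
Step 3 — with total size 5, 2 blocks, and largest block 3, the block sizes (in nonincreasing order) are [3, 2].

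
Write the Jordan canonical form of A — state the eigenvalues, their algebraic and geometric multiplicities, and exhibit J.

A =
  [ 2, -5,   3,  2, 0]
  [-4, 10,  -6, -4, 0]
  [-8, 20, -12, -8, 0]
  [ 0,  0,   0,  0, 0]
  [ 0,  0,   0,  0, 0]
J_2(0) ⊕ J_1(0) ⊕ J_1(0) ⊕ J_1(0)

The characteristic polynomial is
  det(x·I − A) = x^5

Eigenvalues and multiplicities (the geometric multiplicity of λ is n − rank(A − λI), which equals the number of Jordan blocks for λ):
  λ = 0: algebraic multiplicity = 5, geometric multiplicity = 4

Determining the block sizes for each eigenvalue:
  λ = 0: 4 blocks summing to 5 forces exactly one block of size 2 and the rest size 1 → block sizes [2, 1, 1, 1]

Assembling the blocks gives a Jordan form
J =
  [0, 1, 0, 0, 0]
  [0, 0, 0, 0, 0]
  [0, 0, 0, 0, 0]
  [0, 0, 0, 0, 0]
  [0, 0, 0, 0, 0]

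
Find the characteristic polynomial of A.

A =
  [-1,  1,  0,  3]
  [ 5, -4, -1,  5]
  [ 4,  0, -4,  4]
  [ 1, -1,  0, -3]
x^4 + 12*x^3 + 48*x^2 + 64*x

Expanding det(x·I − A) (e.g. by cofactor expansion or by noting that A is similar to its Jordan form J, which has the same characteristic polynomial as A) gives
  χ_A(x) = x^4 + 12*x^3 + 48*x^2 + 64*x
which factors as x*(x + 4)^3. The eigenvalues (with algebraic multiplicities) are λ = -4 with multiplicity 3, λ = 0 with multiplicity 1.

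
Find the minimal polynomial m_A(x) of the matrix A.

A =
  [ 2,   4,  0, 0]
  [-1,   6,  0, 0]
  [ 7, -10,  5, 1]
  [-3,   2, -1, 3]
x^2 - 8*x + 16

The characteristic polynomial is χ_A(x) = (x - 4)^4, so the eigenvalues are known. The minimal polynomial is
  m_A(x) = Π_λ (x − λ)^{k_λ}
where k_λ is the size of the *largest* Jordan block for λ (equivalently, the smallest k with (A − λI)^k v = 0 for every generalised eigenvector v of λ).

  λ = 4: largest Jordan block has size 2, contributing (x − 4)^2

So m_A(x) = (x - 4)^2 = x^2 - 8*x + 16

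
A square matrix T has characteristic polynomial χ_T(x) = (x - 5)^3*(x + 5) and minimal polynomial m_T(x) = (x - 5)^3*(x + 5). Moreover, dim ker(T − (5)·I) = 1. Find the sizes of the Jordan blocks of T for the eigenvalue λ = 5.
Block sizes for λ = 5: [3]

Step 1 — from the characteristic polynomial, algebraic multiplicity of λ = 5 is 3. From dim ker(T − (5)·I) = 1, there are exactly 1 Jordan blocks for λ = 5.
Step 2 — from the minimal polynomial, the factor (x − 5)^3 tells us the largest block for λ = 5 has size 3.
Step 3 — with total size 3, 1 blocks, and largest block 3, the block sizes (in nonincreasing order) are [3].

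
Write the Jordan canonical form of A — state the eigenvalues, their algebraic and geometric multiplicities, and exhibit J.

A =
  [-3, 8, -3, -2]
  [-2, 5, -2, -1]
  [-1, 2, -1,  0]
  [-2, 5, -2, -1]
J_2(0) ⊕ J_2(0)

The characteristic polynomial is
  det(x·I − A) = x^4

Eigenvalues and multiplicities (the geometric multiplicity of λ is n − rank(A − λI), which equals the number of Jordan blocks for λ):
  λ = 0: algebraic multiplicity = 4, geometric multiplicity = 2

Determining the block sizes for each eigenvalue:
  λ = 0: with am = 4 and gm = 2, the partition is not yet determined (e.g. several partitions of 4 into 2 parts exist). Let N = A − (0)·I. Computing rank(N^1) = 2, rank(N^2) = 0; the number of blocks of size ≥ j is rank(N^{j−1}) − rank(N^j), giving [2, 2]. So we have 2 block(s) of size 2 → block sizes [2, 2]

Assembling the blocks gives a Jordan form
J =
  [0, 1, 0, 0]
  [0, 0, 0, 0]
  [0, 0, 0, 1]
  [0, 0, 0, 0]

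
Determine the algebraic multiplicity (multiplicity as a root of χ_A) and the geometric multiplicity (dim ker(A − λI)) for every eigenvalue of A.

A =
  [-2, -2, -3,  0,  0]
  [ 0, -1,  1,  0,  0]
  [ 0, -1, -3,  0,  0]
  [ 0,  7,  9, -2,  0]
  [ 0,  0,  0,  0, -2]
λ = -2: alg = 5, geom = 3

Step 1 — factor the characteristic polynomial to read off the algebraic multiplicities:
  χ_A(x) = (x + 2)^5

Step 2 — compute geometric multiplicities via the rank-nullity identity g(λ) = n − rank(A − λI):
  rank(A − (-2)·I) = 2, so dim ker(A − (-2)·I) = n − 2 = 3

Summary:
  λ = -2: algebraic multiplicity = 5, geometric multiplicity = 3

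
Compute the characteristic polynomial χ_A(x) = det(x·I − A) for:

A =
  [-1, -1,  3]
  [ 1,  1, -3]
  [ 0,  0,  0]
x^3

Expanding det(x·I − A) (e.g. by cofactor expansion or by noting that A is similar to its Jordan form J, which has the same characteristic polynomial as A) gives
  χ_A(x) = x^3
which factors as x^3. The eigenvalues (with algebraic multiplicities) are λ = 0 with multiplicity 3.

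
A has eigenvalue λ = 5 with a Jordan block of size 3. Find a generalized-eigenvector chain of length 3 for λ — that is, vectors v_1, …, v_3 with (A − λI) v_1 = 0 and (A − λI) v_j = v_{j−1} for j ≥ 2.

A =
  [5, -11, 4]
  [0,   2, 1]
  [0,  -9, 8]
A Jordan chain for λ = 5 of length 3:
v_1 = (-3, 0, 0)ᵀ
v_2 = (-11, -3, -9)ᵀ
v_3 = (0, 1, 0)ᵀ

Let N = A − (5)·I. We want v_3 with N^3 v_3 = 0 but N^2 v_3 ≠ 0; then v_{j-1} := N · v_j for j = 3, …, 2.

Pick v_3 = (0, 1, 0)ᵀ.
Then v_2 = N · v_3 = (-11, -3, -9)ᵀ.
Then v_1 = N · v_2 = (-3, 0, 0)ᵀ.

Sanity check: (A − (5)·I) v_1 = (0, 0, 0)ᵀ = 0. ✓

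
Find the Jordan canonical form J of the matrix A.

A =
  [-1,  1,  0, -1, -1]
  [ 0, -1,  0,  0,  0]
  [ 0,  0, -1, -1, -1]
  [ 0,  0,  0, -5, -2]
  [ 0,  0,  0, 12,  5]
J_2(-1) ⊕ J_2(-1) ⊕ J_1(1)

The characteristic polynomial is
  det(x·I − A) = x^5 + 3*x^4 + 2*x^3 - 2*x^2 - 3*x - 1 = (x - 1)*(x + 1)^4

Eigenvalues and multiplicities (the geometric multiplicity of λ is n − rank(A − λI), which equals the number of Jordan blocks for λ):
  λ = -1: algebraic multiplicity = 4, geometric multiplicity = 2
  λ = 1: algebraic multiplicity = 1, geometric multiplicity = 1

Determining the block sizes for each eigenvalue:
  λ = -1: with am = 4 and gm = 2, the partition is not yet determined (e.g. several partitions of 4 into 2 parts exist). Let N = A − (-1)·I. Computing rank(N^1) = 3, rank(N^2) = 1; the number of blocks of size ≥ j is rank(N^{j−1}) − rank(N^j), giving [2, 2]. So we have 2 block(s) of size 2 → block sizes [2, 2]
  λ = 1: one block (gm = 1), so the single block has size am = 1 → block sizes [1]

Assembling the blocks gives a Jordan form
J =
  [-1,  1,  0,  0, 0]
  [ 0, -1,  0,  0, 0]
  [ 0,  0, -1,  1, 0]
  [ 0,  0,  0, -1, 0]
  [ 0,  0,  0,  0, 1]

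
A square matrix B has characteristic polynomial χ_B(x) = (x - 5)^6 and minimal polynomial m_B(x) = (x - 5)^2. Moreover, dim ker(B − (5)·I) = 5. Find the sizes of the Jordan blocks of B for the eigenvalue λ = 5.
Block sizes for λ = 5: [2, 1, 1, 1, 1]

Step 1 — from the characteristic polynomial, algebraic multiplicity of λ = 5 is 6. From dim ker(B − (5)·I) = 5, there are exactly 5 Jordan blocks for λ = 5.
Step 2 — from the minimal polynomial, the factor (x − 5)^2 tells us the largest block for λ = 5 has size 2.
Step 3 — with total size 6, 5 blocks, and largest block 2, the block sizes (in nonincreasing order) are [2, 1, 1, 1, 1].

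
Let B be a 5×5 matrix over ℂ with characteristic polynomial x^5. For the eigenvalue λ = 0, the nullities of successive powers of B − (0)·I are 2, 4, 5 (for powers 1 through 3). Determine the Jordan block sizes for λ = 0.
Block sizes for λ = 0: [3, 2]

From the dimensions of kernels of powers, the number of Jordan blocks of size at least j is d_j − d_{j−1} where d_j = dim ker(N^j) (with d_0 = 0). Computing the differences gives [2, 2, 1].
The number of blocks of size exactly k is (#blocks of size ≥ k) − (#blocks of size ≥ k + 1), so the partition is: 1 block(s) of size 2, 1 block(s) of size 3.
In nonincreasing order the block sizes are [3, 2].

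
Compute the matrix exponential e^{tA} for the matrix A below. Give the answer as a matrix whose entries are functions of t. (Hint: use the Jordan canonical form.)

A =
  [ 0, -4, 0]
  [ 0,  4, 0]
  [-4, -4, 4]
e^{tA} =
  [1, 1 - exp(4*t), 0]
  [0, exp(4*t), 0]
  [1 - exp(4*t), 1 - exp(4*t), exp(4*t)]

Strategy: write A = P · J · P⁻¹ where J is a Jordan canonical form, so e^{tA} = P · e^{tJ} · P⁻¹, and e^{tJ} can be computed block-by-block.

A has Jordan form
J =
  [0, 0, 0]
  [0, 4, 0]
  [0, 0, 4]
(up to reordering of blocks).

Per-block formulas:
  For a 1×1 block at λ = 4: exp(t · [4]) = [e^(4t)].
  For a 1×1 block at λ = 0: exp(t · [0]) = [e^(0t)].

After assembling e^{tJ} and conjugating by P, we get:

e^{tA} =
  [1, 1 - exp(4*t), 0]
  [0, exp(4*t), 0]
  [1 - exp(4*t), 1 - exp(4*t), exp(4*t)]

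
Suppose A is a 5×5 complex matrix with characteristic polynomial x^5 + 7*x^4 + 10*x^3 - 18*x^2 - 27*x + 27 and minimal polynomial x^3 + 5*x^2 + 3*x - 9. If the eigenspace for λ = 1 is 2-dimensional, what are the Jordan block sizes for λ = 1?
Block sizes for λ = 1: [1, 1]

Step 1 — from the characteristic polynomial, algebraic multiplicity of λ = 1 is 2. From dim ker(A − (1)·I) = 2, there are exactly 2 Jordan blocks for λ = 1.
Step 2 — from the minimal polynomial, the factor (x − 1) tells us the largest block for λ = 1 has size 1.
Step 3 — with total size 2, 2 blocks, and largest block 1, the block sizes (in nonincreasing order) are [1, 1].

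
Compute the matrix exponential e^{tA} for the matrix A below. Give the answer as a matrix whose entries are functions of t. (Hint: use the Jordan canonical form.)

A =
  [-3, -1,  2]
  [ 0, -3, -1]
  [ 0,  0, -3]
e^{tA} =
  [exp(-3*t), -t*exp(-3*t), t^2*exp(-3*t)/2 + 2*t*exp(-3*t)]
  [0, exp(-3*t), -t*exp(-3*t)]
  [0, 0, exp(-3*t)]

Strategy: write A = P · J · P⁻¹ where J is a Jordan canonical form, so e^{tA} = P · e^{tJ} · P⁻¹, and e^{tJ} can be computed block-by-block.

A has Jordan form
J =
  [-3,  1,  0]
  [ 0, -3,  1]
  [ 0,  0, -3]
(up to reordering of blocks).

Per-block formulas:
  For a 3×3 Jordan block J_3(-3): exp(t · J_3(-3)) = e^(-3t)·(I + t·N + (t^2/2)·N^2), where N is the 3×3 nilpotent shift.

After assembling e^{tJ} and conjugating by P, we get:

e^{tA} =
  [exp(-3*t), -t*exp(-3*t), t^2*exp(-3*t)/2 + 2*t*exp(-3*t)]
  [0, exp(-3*t), -t*exp(-3*t)]
  [0, 0, exp(-3*t)]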